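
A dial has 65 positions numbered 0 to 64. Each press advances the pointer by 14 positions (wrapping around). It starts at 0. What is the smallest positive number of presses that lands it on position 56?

4

The inverse of 14 mod 65 is 14 (since 14·14 = 196 ≡ 1).
Multiplying both sides by 14: x ≡ 14·56 = 784 ≡ 4 (mod 65).
Check: 14·4 = 56 = 0·65 + 56.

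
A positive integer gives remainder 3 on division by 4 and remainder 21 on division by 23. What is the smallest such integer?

x ≡ 3 (mod 4) gives x ∈ {3, 7, 11, 15, 19, 23, 27, 31, …}.
The first of these with x mod 23 = 21 is 67.

67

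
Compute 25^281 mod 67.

62

Square-and-reduce mod 67: 25^1≡25, 25^2≡22, 25^4≡15, 25^8≡24, 25^16≡40, 25^32≡59, 25^64≡64, 25^128≡9, 25^256≡14.
281 = 1 + 8 + 16 + 256, so 25^281 ≡ 25·24·40·14 ≡ 62 (mod 67).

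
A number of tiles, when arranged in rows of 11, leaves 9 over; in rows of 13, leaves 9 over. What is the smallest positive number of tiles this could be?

x ≡ 9 (mod 11) gives x ∈ {9}.
The first of these with x mod 13 = 9 is 9.

9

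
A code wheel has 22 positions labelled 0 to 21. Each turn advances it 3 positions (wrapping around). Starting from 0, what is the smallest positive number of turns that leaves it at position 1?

22 = 7·3 + 1
3 = 3·1 + 0
Back-substituting gives 3·15 ≡ 1 (mod 22).

15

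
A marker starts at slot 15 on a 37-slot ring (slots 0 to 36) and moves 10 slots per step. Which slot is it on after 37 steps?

15

37·10 = 370.
370 − 10·37 = 0, so 370 ≡ 0 (mod 37).
(15 + 0) mod 37 = 15.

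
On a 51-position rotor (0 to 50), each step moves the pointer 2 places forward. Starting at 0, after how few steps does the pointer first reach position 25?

38

2⁻¹ ≡ 26 (mod 51) because 2·26 = 52 = 1·51 + 1.
So x ≡ 26·25 = 650 ≡ 38 (mod 51).
Check: 2·38 = 76 = 1·51 + 25.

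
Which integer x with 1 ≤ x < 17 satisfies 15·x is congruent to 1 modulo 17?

8

15·8 = 120 = 7·17 + 1, so 15⁻¹ ≡ 8 (mod 17).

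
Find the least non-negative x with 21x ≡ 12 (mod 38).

The inverse of 21 mod 38 is 29 (since 21·29 = 609 ≡ 1).
Multiplying both sides by 29: x ≡ 29·12 = 348 ≡ 6 (mod 38).
Check: 21·6 = 126 = 3·38 + 12.

6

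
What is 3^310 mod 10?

Powers of 3 mod 10 repeat with period 4: 3, 9, 7, 1.
310 leaves remainder 2 on division by 4, so 3^310 ends in 9.

9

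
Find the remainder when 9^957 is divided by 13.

Successive squares of 9 mod 13: 9^1≡9, 9^2≡3, 9^4≡9, 9^8≡3, 9^16≡9, 9^32≡3, 9^64≡9, 9^128≡3, 9^256≡9, 9^512≡3.
Since 957 = 1 + 4 + 8 + 16 + 32 + 128 + 256 + 512 in binary, 9^957 ≡ 9·9·3·9·3·3·9·3 ≡ 1 (mod 13).

1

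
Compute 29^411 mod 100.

Successive squares of 29 mod 100: 29^1≡29, 29^2≡41, 29^4≡81, 29^8≡61, 29^16≡21, 29^32≡41, 29^64≡81, 29^128≡61, 29^256≡21.
Since 411 = 1 + 2 + 8 + 16 + 128 + 256 in binary, 29^411 ≡ 29·41·61·21·61·21 ≡ 29 (mod 100).

29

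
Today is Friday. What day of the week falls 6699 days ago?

6699 mod 7 = 0 (since 957·7 = 6699).
Friday − 0 days → Friday.

Friday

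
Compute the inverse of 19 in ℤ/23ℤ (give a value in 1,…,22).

23 = 1·19 + 4
19 = 4·4 + 3
4 = 1·3 + 1
3 = 3·1 + 0
Back-substituting gives 19·17 ≡ 1 (mod 23).

17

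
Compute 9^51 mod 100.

Square-and-reduce mod 100: 9^1≡9, 9^2≡81, 9^4≡61, 9^8≡21, 9^16≡41, 9^32≡81.
51 = 1 + 2 + 16 + 32, so 9^51 ≡ 9·81·41·81 ≡ 9 (mod 100).

9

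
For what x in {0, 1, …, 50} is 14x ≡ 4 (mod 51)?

The inverse of 14 mod 51 is 11 (since 14·11 = 154 ≡ 1).
So x ≡ 11·4 = 44 ≡ 44 (mod 51).
Check: 14·44 = 616 = 12·51 + 4.

44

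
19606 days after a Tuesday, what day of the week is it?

Monday

19606 − 2800·7 = 6, so 19606 ≡ 6 (mod 7).
Tuesday + 6 days → Monday.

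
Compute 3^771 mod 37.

By repeated squaring mod 37: 3^1≡3, 3^2≡9, 3^4≡7, 3^8≡12, 3^16≡33, 3^32≡16, 3^64≡34, 3^128≡9, 3^256≡7, 3^512≡12.
771 = 1 + 2 + 256 + 512, so 3^771 ≡ 3·9·7·12 ≡ 11 (mod 37).

11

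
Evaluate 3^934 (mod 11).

4

Square-and-reduce mod 11: 3^1≡3, 3^2≡9, 3^4≡4, 3^8≡5, 3^16≡3, 3^32≡9, 3^64≡4, 3^128≡5, 3^256≡3, 3^512≡9.
934 = 2 + 4 + 32 + 128 + 256 + 512, so 3^934 ≡ 9·4·9·5·3·9 ≡ 4 (mod 11).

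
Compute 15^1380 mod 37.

26

Successive squares of 15 mod 37: 15^1≡15, 15^2≡3, 15^4≡9, 15^8≡7, 15^16≡12, 15^32≡33, 15^64≡16, 15^128≡34, 15^256≡9, 15^512≡7, 15^1024≡12.
1380 = 4 + 32 + 64 + 256 + 1024, so 15^1380 ≡ 9·33·16·9·12 ≡ 26 (mod 37).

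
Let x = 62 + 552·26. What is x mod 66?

552·26 = 14352.
14352 mod 66 = 30 (since 217·66 = 14322).
(62 + 30) mod 66 = 26.

26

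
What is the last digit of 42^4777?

Powers of 2 mod 10 repeat with period 4: 2, 4, 8, 6.
4777 leaves remainder 1 on division by 4, so 42^4777 ends in 2.

2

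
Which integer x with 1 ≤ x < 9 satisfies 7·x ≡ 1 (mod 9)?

4

7·4 = 28 = 3·9 + 1, so 7⁻¹ ≡ 4 (mod 9).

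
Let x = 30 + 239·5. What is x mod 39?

239·5 = 1195.
Dividing 1195 by 39 gives quotient 30 and remainder 25.
(30 + 25) mod 39 = 16.

16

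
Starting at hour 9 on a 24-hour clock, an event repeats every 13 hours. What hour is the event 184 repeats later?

1

184·13 = 2392.
2392 − 99·24 = 16, so 2392 ≡ 16 (mod 24).
(9 + 16) mod 24 = 1.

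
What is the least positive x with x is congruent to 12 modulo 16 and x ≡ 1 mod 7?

92

Since 7·7 ≡ 1 (mod 16), take x = 1 + 7·((12−1)·7 mod 16) = 1 + 7·13 = 92.
Check: 92 mod 16 = 12, 92 mod 7 = 1.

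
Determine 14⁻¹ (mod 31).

14·20 = 280 = 9·31 + 1, so 14⁻¹ ≡ 20 (mod 31).

20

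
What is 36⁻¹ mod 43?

36·6 = 216 = 5·43 + 1, so 36⁻¹ ≡ 6 (mod 43).

6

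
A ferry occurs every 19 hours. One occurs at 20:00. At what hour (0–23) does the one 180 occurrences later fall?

180·19 = 3420.
3420 = 142·24 + 12, so 3420 mod 24 = 12.
(20 + 12) mod 24 = 8.

8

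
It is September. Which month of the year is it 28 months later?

28 = 2·12 + 4, so 28 mod 12 = 4.
September + 4 months → January.

January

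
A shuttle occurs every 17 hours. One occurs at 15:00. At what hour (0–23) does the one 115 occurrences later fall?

2

115·17 = 1955.
1955 = 81·24 + 11, so 1955 mod 24 = 11.
(15 + 11) mod 24 = 2.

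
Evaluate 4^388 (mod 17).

Square-and-reduce mod 17: 4^1≡4, 4^2≡16, 4^4≡1, 4^8≡1, 4^16≡1, 4^32≡1, 4^64≡1, 4^128≡1, 4^256≡1.
388 = 4 + 128 + 256, so 4^388 ≡ 1·1·1 ≡ 1 (mod 17).

1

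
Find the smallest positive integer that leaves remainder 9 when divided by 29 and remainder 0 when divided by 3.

x ≡ 0 (mod 3) gives x ∈ {0, 3, 6, 9}.
The first of these with x mod 29 = 9 is 9.

9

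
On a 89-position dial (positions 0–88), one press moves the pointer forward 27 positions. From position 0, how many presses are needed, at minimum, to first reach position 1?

33

89 = 3·27 + 8
27 = 3·8 + 3
8 = 2·3 + 2
3 = 1·2 + 1
2 = 2·1 + 0
Back-substituting gives 27·33 ≡ 1 (mod 89).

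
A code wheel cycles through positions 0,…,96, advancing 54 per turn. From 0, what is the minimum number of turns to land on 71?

57

The inverse of 54 mod 97 is 9 (since 54·9 = 486 ≡ 1).
Multiplying both sides by 9: x ≡ 9·71 = 639 ≡ 57 (mod 97).
Check: 54·57 = 3078 = 31·97 + 71.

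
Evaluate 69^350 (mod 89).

Successive squares of 69 mod 89: 69^1≡69, 69^2≡44, 69^4≡67, 69^8≡39, 69^16≡8, 69^32≡64, 69^64≡2, 69^128≡4, 69^256≡16.
Since 350 = 2 + 4 + 8 + 16 + 64 + 256 in binary, 69^350 ≡ 44·67·39·8·2·16 ≡ 87 (mod 89).

87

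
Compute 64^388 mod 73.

64

Successive squares of 64 mod 73: 64^1≡64, 64^2≡8, 64^4≡64, 64^8≡8, 64^16≡64, 64^32≡8, 64^64≡64, 64^128≡8, 64^256≡64.
Since 388 = 4 + 128 + 256 in binary, 64^388 ≡ 64·8·64 ≡ 64 (mod 73).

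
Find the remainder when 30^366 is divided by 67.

1

Square-and-reduce mod 67: 30^1≡30, 30^2≡29, 30^4≡37, 30^8≡29, 30^16≡37, 30^32≡29, 30^64≡37, 30^128≡29, 30^256≡37.
Since 366 = 2 + 4 + 8 + 32 + 64 + 256 in binary, 30^366 ≡ 29·37·29·29·37·37 ≡ 1 (mod 67).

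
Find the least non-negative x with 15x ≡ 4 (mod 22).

12

The inverse of 15 mod 22 is 3 (since 15·3 = 45 ≡ 1).
So x ≡ 3·4 = 12 ≡ 12 (mod 22).
Check: 15·12 = 180 = 8·22 + 4.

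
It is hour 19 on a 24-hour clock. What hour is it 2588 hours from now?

15

2588 = 107·24 + 20, so 2588 mod 24 = 20.
(19 + 20) mod 24 = 15.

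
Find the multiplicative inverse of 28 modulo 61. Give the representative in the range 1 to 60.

24

28·24 = 672 = 11·61 + 1, so 28⁻¹ ≡ 24 (mod 61).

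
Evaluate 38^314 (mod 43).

Successive squares of 38 mod 43: 38^1≡38, 38^2≡25, 38^4≡23, 38^8≡13, 38^16≡40, 38^32≡9, 38^64≡38, 38^128≡25, 38^256≡23.
314 = 2 + 8 + 16 + 32 + 256, so 38^314 ≡ 25·13·40·9·23 ≡ 17 (mod 43).

17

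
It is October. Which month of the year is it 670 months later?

670 − 55·12 = 10, so 670 ≡ 10 (mod 12).
October + 10 months → August.

August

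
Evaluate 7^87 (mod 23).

Square-and-reduce mod 23: 7^1≡7, 7^2≡3, 7^4≡9, 7^8≡12, 7^16≡6, 7^32≡13, 7^64≡8.
Since 87 = 1 + 2 + 4 + 16 + 64 in binary, 7^87 ≡ 7·3·9·6·8 ≡ 10 (mod 23).

10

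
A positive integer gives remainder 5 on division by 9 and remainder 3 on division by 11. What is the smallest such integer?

14

x ≡ 5 (mod 9) gives x ∈ {5, 14}.
The first of these with x mod 11 = 3 is 14.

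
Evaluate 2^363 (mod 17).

Successive squares of 2 mod 17: 2^1≡2, 2^2≡4, 2^4≡16, 2^8≡1, 2^16≡1, 2^32≡1, 2^64≡1, 2^128≡1, 2^256≡1.
Since 363 = 1 + 2 + 8 + 32 + 64 + 256 in binary, 2^363 ≡ 2·4·1·1·1·1 ≡ 8 (mod 17).

8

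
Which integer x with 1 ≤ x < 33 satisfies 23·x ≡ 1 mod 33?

23

33 = 1·23 + 10
23 = 2·10 + 3
10 = 3·3 + 1
3 = 3·1 + 0
Back-substituting gives 23·23 ≡ 1 (mod 33).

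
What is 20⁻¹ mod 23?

20·15 = 300 = 13·23 + 1, so 20⁻¹ ≡ 15 (mod 23).

15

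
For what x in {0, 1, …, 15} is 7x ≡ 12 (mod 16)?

4

The inverse of 7 mod 16 is 7 (since 7·7 = 49 ≡ 1).
Multiplying both sides by 7: x ≡ 7·12 = 84 ≡ 4 (mod 16).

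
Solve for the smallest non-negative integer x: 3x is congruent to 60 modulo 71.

20

3⁻¹ ≡ 24 (mod 71) because 3·24 = 72 = 1·71 + 1.
So x ≡ 24·60 = 1440 ≡ 20 (mod 71).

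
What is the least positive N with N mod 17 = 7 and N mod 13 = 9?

x ≡ 9 (mod 13) gives x ∈ {9, 22, 35, 48, 61, 74, 87, 100, …}.
The first of these with x mod 17 = 7 is 126.

126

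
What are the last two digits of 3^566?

29

Square-and-reduce mod 100: 3^1≡3, 3^2≡9, 3^4≡81, 3^8≡61, 3^16≡21, 3^32≡41, 3^64≡81, 3^128≡61, 3^256≡21, 3^512≡41.
Since 566 = 2 + 4 + 16 + 32 + 512 in binary, 3^566 ≡ 9·81·21·41·41 ≡ 29 (mod 100).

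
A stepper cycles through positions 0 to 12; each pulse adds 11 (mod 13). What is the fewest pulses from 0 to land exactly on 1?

13 = 1·11 + 2
11 = 5·2 + 1
2 = 2·1 + 0
Back-substituting gives 11·6 ≡ 1 (mod 13).

6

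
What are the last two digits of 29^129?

69

Successive squares of 29 mod 100: 29^1≡29, 29^2≡41, 29^4≡81, 29^8≡61, 29^16≡21, 29^32≡41, 29^64≡81, 29^128≡61.
Since 129 = 1 + 128 in binary, 29^129 ≡ 29·61 ≡ 69 (mod 100).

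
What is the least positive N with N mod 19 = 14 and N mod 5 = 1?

x ≡ 1 (mod 5) gives x ∈ {1, 6, 11, 16, 21, 26, 31, 36, …}.
The first of these with x mod 19 = 14 is 71.

71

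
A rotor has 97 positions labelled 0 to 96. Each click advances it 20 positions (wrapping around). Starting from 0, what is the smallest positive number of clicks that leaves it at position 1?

97 = 4·20 + 17
20 = 1·17 + 3
17 = 5·3 + 2
3 = 1·2 + 1
2 = 2·1 + 0
Back-substituting gives 20·34 ≡ 1 (mod 97).

34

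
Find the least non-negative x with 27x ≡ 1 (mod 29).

14

The inverse of 27 mod 29 is 14 (since 27·14 = 378 ≡ 1).
Multiplying both sides by 14: x ≡ 14·1 = 14 ≡ 14 (mod 29).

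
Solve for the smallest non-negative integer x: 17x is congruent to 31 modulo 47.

35

The inverse of 17 mod 47 is 36 (since 17·36 = 612 ≡ 1).
Multiplying both sides by 36: x ≡ 36·31 = 1116 ≡ 35 (mod 47).
Check: 17·35 = 595 = 12·47 + 31.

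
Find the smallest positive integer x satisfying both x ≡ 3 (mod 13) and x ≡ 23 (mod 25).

198

Since 25·12 ≡ 1 (mod 13), take x = 23 + 25·((3−23)·12 mod 13) = 23 + 25·7 = 198.
Check: 198 mod 13 = 3, 198 mod 25 = 23.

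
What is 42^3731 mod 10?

8

The units digit of 42^n cycles with period 4: 2, 4, 8, 6, …
3731 leaves remainder 3 on division by 4, so 42^3731 ends in 8.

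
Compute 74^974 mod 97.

94

Square-and-reduce mod 97: 74^1≡74, 74^2≡44, 74^4≡93, 74^8≡16, 74^16≡62, 74^32≡61, 74^64≡35, 74^128≡61, 74^256≡35, 74^512≡61.
Since 974 = 2 + 4 + 8 + 64 + 128 + 256 + 512 in binary, 74^974 ≡ 44·93·16·35·61·35·61 ≡ 94 (mod 97).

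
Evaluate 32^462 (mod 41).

Square-and-reduce mod 41: 32^1≡32, 32^2≡40, 32^4≡1, 32^8≡1, 32^16≡1, 32^32≡1, 32^64≡1, 32^128≡1, 32^256≡1.
Since 462 = 2 + 4 + 8 + 64 + 128 + 256 in binary, 32^462 ≡ 40·1·1·1·1·1 ≡ 40 (mod 41).

40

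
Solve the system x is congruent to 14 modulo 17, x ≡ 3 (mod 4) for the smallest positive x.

31

x ≡ 3 (mod 4) gives x ∈ {3, 7, 11, 15, 19, 23, 27, 31}.
The first of these with x mod 17 = 14 is 31.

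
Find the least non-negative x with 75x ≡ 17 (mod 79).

75⁻¹ ≡ 59 (mod 79) because 75·59 = 4425 = 56·79 + 1.
Multiplying both sides by 59: x ≡ 59·17 = 1003 ≡ 55 (mod 79).

55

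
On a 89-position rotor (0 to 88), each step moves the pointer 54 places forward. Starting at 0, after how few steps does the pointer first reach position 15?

The inverse of 54 mod 89 is 61 (since 54·61 = 3294 ≡ 1).
Multiplying both sides by 61: x ≡ 61·15 = 915 ≡ 25 (mod 89).

25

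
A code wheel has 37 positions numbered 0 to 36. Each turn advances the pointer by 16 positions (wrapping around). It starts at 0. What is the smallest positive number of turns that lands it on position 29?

The inverse of 16 mod 37 is 7 (since 16·7 = 112 ≡ 1).
So x ≡ 7·29 = 203 ≡ 18 (mod 37).
Check: 16·18 = 288 = 7·37 + 29.

18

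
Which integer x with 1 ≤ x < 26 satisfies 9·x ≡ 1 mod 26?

26 = 2·9 + 8
9 = 1·8 + 1
8 = 8·1 + 0
Back-substituting gives 9·3 ≡ 1 (mod 26).

3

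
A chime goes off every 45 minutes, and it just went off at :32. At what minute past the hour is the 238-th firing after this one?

238·45 = 10710.
10710 = 178·60 + 30, so 10710 mod 60 = 30.
(32 + 30) mod 60 = 2.

2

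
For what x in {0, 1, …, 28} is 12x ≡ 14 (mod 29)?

The inverse of 12 mod 29 is 17 (since 12·17 = 204 ≡ 1).
Multiplying both sides by 17: x ≡ 17·14 = 238 ≡ 6 (mod 29).

6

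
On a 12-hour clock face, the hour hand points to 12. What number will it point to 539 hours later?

Dividing 539 by 12 gives quotient 44 and remainder 11.
12 + 11 → 11 on a 12-hour dial.

11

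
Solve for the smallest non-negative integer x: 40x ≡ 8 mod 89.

The inverse of 40 mod 89 is 69 (since 40·69 = 2760 ≡ 1).
Multiplying both sides by 69: x ≡ 69·8 = 552 ≡ 18 (mod 89).
Check: 40·18 = 720 = 8·89 + 8.

18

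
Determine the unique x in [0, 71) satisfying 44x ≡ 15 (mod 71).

44⁻¹ ≡ 21 (mod 71) because 44·21 = 924 = 13·71 + 1.
Multiplying both sides by 21: x ≡ 21·15 = 315 ≡ 31 (mod 71).
Check: 44·31 = 1364 = 19·71 + 15.

31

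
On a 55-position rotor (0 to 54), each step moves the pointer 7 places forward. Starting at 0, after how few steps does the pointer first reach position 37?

7⁻¹ ≡ 8 (mod 55) because 7·8 = 56 = 1·55 + 1.
Multiplying both sides by 8: x ≡ 8·37 = 296 ≡ 21 (mod 55).

21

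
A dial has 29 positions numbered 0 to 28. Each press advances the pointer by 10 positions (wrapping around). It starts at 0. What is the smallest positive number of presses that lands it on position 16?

19

10⁻¹ ≡ 3 (mod 29) because 10·3 = 30 = 1·29 + 1.
So x ≡ 3·16 = 48 ≡ 19 (mod 29).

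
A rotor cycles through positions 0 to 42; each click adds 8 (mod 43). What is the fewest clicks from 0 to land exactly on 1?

43 = 5·8 + 3
8 = 2·3 + 2
3 = 1·2 + 1
2 = 2·1 + 0
Back-substituting gives 8·27 ≡ 1 (mod 43).

27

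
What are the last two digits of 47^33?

27

Successive squares of 47 mod 100: 47^1≡47, 47^2≡9, 47^4≡81, 47^8≡61, 47^16≡21, 47^32≡41.
Since 33 = 1 + 32 in binary, 47^33 ≡ 47·41 ≡ 27 (mod 100).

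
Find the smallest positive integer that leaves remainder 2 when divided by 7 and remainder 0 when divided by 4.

x ≡ 0 (mod 4) gives x ∈ {0, 4, 8, 12, 16}.
The first of these with x mod 7 = 2 is 16.

16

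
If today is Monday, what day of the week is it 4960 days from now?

Friday

Dividing 4960 by 7 gives quotient 708 and remainder 4.
Monday + 4 days → Friday.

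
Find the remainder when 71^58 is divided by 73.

16

Square-and-reduce mod 73: 71^1≡71, 71^2≡4, 71^4≡16, 71^8≡37, 71^16≡55, 71^32≡32.
58 = 2 + 8 + 16 + 32, so 71^58 ≡ 4·37·55·32 ≡ 16 (mod 73).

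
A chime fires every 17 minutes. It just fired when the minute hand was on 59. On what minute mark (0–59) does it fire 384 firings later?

47

384·17 = 6528.
6528 mod 60 = 48 (since 108·60 = 6480).
(59 + 48) mod 60 = 47.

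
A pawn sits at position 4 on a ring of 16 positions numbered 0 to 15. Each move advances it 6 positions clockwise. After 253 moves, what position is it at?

2

253·6 = 1518.
Dividing 1518 by 16 gives quotient 94 and remainder 14.
(4 + 14) mod 16 = 2.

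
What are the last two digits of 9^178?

21

By repeated squaring mod 100: 9^1≡9, 9^2≡81, 9^4≡61, 9^8≡21, 9^16≡41, 9^32≡81, 9^64≡61, 9^128≡21.
Since 178 = 2 + 16 + 32 + 128 in binary, 9^178 ≡ 81·41·81·21 ≡ 21 (mod 100).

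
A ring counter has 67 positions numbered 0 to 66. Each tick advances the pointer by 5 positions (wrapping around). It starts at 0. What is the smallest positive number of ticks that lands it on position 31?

33

5⁻¹ ≡ 27 (mod 67) because 5·27 = 135 = 2·67 + 1.
Multiplying both sides by 27: x ≡ 27·31 = 837 ≡ 33 (mod 67).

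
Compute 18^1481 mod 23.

6

Square-and-reduce mod 23: 18^1≡18, 18^2≡2, 18^4≡4, 18^8≡16, 18^16≡3, 18^32≡9, 18^64≡12, 18^128≡6, 18^256≡13, 18^512≡8, 18^1024≡18.
1481 = 1 + 8 + 64 + 128 + 256 + 1024, so 18^1481 ≡ 18·16·12·6·13·18 ≡ 6 (mod 23).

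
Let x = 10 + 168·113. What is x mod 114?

168·113 = 18984.
18984 − 166·114 = 60, so 18984 ≡ 60 (mod 114).
(10 + 60) mod 114 = 70.

70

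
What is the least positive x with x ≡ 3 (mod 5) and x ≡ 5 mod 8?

13

x ≡ 3 (mod 5) gives x ∈ {3, 8, 13}.
The first of these with x mod 8 = 5 is 13.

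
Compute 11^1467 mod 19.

By repeated squaring mod 19: 11^1≡11, 11^2≡7, 11^4≡11, 11^8≡7, 11^16≡11, 11^32≡7, 11^64≡11, 11^128≡7, 11^256≡11, 11^512≡7, 11^1024≡11.
Since 1467 = 1 + 2 + 8 + 16 + 32 + 128 + 256 + 1024 in binary, 11^1467 ≡ 11·7·7·11·7·7·11·11 ≡ 1 (mod 19).

1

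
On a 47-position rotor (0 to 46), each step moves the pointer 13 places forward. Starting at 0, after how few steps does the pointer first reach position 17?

23

The inverse of 13 mod 47 is 29 (since 13·29 = 377 ≡ 1).
Multiplying both sides by 29: x ≡ 29·17 = 493 ≡ 23 (mod 47).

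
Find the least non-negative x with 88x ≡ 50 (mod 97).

88⁻¹ ≡ 43 (mod 97) because 88·43 = 3784 = 39·97 + 1.
So x ≡ 43·50 = 2150 ≡ 16 (mod 97).

16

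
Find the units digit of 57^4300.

The units digit of 57^n cycles with period 4: 7, 9, 3, 1, …
4300 mod 4 = 0, so the last digit matches 7^4 = 1.

1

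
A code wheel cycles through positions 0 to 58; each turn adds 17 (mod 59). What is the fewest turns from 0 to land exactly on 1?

7

59 = 3·17 + 8
17 = 2·8 + 1
8 = 8·1 + 0
Back-substituting gives 17·7 ≡ 1 (mod 59).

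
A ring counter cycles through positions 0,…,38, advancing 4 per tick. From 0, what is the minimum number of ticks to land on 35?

38

The inverse of 4 mod 39 is 10 (since 4·10 = 40 ≡ 1).
Multiplying both sides by 10: x ≡ 10·35 = 350 ≡ 38 (mod 39).
Check: 4·38 = 152 = 3·39 + 35.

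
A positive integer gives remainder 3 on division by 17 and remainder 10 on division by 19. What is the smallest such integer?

105

x ≡ 3 (mod 17) gives x ∈ {3, 20, 37, 54, 71, 88, 105}.
The first of these with x mod 19 = 10 is 105.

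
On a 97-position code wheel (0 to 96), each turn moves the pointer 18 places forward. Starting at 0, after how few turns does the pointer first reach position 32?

88

18⁻¹ ≡ 27 (mod 97) because 18·27 = 486 = 5·97 + 1.
Multiplying both sides by 27: x ≡ 27·32 = 864 ≡ 88 (mod 97).
Check: 18·88 = 1584 = 16·97 + 32.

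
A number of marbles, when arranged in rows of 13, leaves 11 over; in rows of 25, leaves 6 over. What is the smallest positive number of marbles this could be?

x ≡ 11 (mod 13) gives x ∈ {11, 24, 37, 50, 63, 76, 89, 102, …}.
The first of these with x mod 25 = 6 is 206.

206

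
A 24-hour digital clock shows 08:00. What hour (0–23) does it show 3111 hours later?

3111 mod 24 = 15 (since 129·24 = 3096).
(8 + 15) mod 24 = 23.

23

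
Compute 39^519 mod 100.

59

Successive squares of 39 mod 100: 39^1≡39, 39^2≡21, 39^4≡41, 39^8≡81, 39^16≡61, 39^32≡21, 39^64≡41, 39^128≡81, 39^256≡61, 39^512≡21.
Since 519 = 1 + 2 + 4 + 512 in binary, 39^519 ≡ 39·21·41·21 ≡ 59 (mod 100).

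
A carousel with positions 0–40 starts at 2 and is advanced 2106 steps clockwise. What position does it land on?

Dividing 2106 by 41 gives quotient 51 and remainder 15.
(2 + 15) mod 41 = 17.

17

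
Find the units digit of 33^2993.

Powers of 3 mod 10 repeat with period 4: 3, 9, 7, 1.
2993 leaves remainder 1 on division by 4, so 33^2993 ends in 3.

3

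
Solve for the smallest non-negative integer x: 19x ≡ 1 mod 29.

19⁻¹ ≡ 26 (mod 29) because 19·26 = 494 = 17·29 + 1.
Multiplying both sides by 26: x ≡ 26·1 = 26 ≡ 26 (mod 29).

26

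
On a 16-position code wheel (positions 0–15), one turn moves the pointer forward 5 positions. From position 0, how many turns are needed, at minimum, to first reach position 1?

13

16 = 3·5 + 1
5 = 5·1 + 0
Back-substituting gives 5·13 ≡ 1 (mod 16).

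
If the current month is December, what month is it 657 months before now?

657 − 54·12 = 9, so 657 ≡ 9 (mod 12).
December − 9 months → March.

March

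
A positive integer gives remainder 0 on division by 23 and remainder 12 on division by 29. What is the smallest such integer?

Since 29·4 ≡ 1 (mod 23), take x = 12 + 29·((0−12)·4 mod 23) = 12 + 29·21 = 621.
Check: 621 mod 23 = 0, 621 mod 29 = 12.

621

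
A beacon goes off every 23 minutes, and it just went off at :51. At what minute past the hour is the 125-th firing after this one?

125·23 = 2875.
2875 − 47·60 = 55, so 2875 ≡ 55 (mod 60).
(51 + 55) mod 60 = 46.

46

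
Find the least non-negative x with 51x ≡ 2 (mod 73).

53

The inverse of 51 mod 73 is 63 (since 51·63 = 3213 ≡ 1).
Multiplying both sides by 63: x ≡ 63·2 = 126 ≡ 53 (mod 73).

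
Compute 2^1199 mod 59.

38

By repeated squaring mod 59: 2^1≡2, 2^2≡4, 2^4≡16, 2^8≡20, 2^16≡46, 2^32≡51, 2^64≡5, 2^128≡25, 2^256≡35, 2^512≡45, 2^1024≡19.
1199 = 1 + 2 + 4 + 8 + 32 + 128 + 1024, so 2^1199 ≡ 2·4·16·20·51·25·19 ≡ 38 (mod 59).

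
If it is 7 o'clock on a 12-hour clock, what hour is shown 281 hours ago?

2

281 mod 12 = 5 (since 23·12 = 276).
7 − 5 → 2 on a 12-hour dial.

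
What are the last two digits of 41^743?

Successive squares of 41 mod 100: 41^1≡41, 41^2≡81, 41^4≡61, 41^8≡21, 41^16≡41, 41^32≡81, 41^64≡61, 41^128≡21, 41^256≡41, 41^512≡81.
Since 743 = 1 + 2 + 4 + 32 + 64 + 128 + 512 in binary, 41^743 ≡ 41·81·61·81·61·21·81 ≡ 21 (mod 100).

21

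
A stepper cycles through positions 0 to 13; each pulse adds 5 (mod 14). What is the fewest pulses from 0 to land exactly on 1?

3

5·3 = 15 = 1·14 + 1, so 5⁻¹ ≡ 3 (mod 14).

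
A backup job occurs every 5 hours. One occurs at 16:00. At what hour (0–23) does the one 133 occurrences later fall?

9

133·5 = 665.
665 − 27·24 = 17, so 665 ≡ 17 (mod 24).
(16 + 17) mod 24 = 9.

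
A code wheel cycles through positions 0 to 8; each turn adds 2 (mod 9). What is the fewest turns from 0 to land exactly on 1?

5

2·5 = 10 = 1·9 + 1, so 2⁻¹ ≡ 5 (mod 9).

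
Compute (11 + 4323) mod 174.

158

Dividing 4323 by 174 gives quotient 24 and remainder 147.
(11 + 147) mod 174 = 158.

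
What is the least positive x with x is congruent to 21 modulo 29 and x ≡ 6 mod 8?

166

x ≡ 6 (mod 8) gives x ∈ {6, 14, 22, 30, 38, 46, 54, 62, …}.
The first of these with x mod 29 = 21 is 166.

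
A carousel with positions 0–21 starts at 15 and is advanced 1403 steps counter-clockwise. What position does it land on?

20

1403 mod 22 = 17 (since 63·22 = 1386).
(15 − 17) mod 22 = 20.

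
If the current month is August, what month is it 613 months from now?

613 mod 12 = 1 (since 51·12 = 612).
August + 1 month → September.

September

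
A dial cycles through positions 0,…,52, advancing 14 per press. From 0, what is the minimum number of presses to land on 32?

The inverse of 14 mod 53 is 19 (since 14·19 = 266 ≡ 1).
Multiplying both sides by 19: x ≡ 19·32 = 608 ≡ 25 (mod 53).

25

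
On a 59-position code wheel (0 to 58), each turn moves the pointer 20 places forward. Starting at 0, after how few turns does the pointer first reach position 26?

19

20⁻¹ ≡ 3 (mod 59) because 20·3 = 60 = 1·59 + 1.
So x ≡ 3·26 = 78 ≡ 19 (mod 59).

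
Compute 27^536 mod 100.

Successive squares of 27 mod 100: 27^1≡27, 27^2≡29, 27^4≡41, 27^8≡81, 27^16≡61, 27^32≡21, 27^64≡41, 27^128≡81, 27^256≡61, 27^512≡21.
Since 536 = 8 + 16 + 512 in binary, 27^536 ≡ 81·61·21 ≡ 61 (mod 100).

61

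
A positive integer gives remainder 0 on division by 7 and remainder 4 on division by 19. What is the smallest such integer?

42

Since 19·3 ≡ 1 (mod 7), take x = 4 + 19·((0−4)·3 mod 7) = 4 + 19·2 = 42.
Check: 42 mod 7 = 0, 42 mod 19 = 4.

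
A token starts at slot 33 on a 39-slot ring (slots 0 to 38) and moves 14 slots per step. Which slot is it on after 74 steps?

74·14 = 1036.
Dividing 1036 by 39 gives quotient 26 and remainder 22.
(33 + 22) mod 39 = 16.

16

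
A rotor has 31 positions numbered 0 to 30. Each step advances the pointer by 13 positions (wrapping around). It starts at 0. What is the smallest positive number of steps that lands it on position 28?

26

The inverse of 13 mod 31 is 12 (since 13·12 = 156 ≡ 1).
Multiplying both sides by 12: x ≡ 12·28 = 336 ≡ 26 (mod 31).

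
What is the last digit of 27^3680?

Powers of 7 mod 10 repeat with period 4: 7, 9, 3, 1.
3680 mod 4 = 0, so the last digit matches 7^4 = 1.

1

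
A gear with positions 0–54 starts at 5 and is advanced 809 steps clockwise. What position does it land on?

Dividing 809 by 55 gives quotient 14 and remainder 39.
(5 + 39) mod 55 = 44.

44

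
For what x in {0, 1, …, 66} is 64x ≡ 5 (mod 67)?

64⁻¹ ≡ 22 (mod 67) because 64·22 = 1408 = 21·67 + 1.
So x ≡ 22·5 = 110 ≡ 43 (mod 67).
Check: 64·43 = 2752 = 41·67 + 5.

43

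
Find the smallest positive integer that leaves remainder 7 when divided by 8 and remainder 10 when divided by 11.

87

x ≡ 7 (mod 8) gives x ∈ {7, 15, 23, 31, 39, 47, 55, 63, …}.
The first of these with x mod 11 = 10 is 87.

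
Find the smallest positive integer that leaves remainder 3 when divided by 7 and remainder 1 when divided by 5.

31

x ≡ 1 (mod 5) gives x ∈ {1, 6, 11, 16, 21, 26, 31}.
The first of these with x mod 7 = 3 is 31.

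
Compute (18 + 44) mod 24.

14

44 − 1·24 = 20, so 44 ≡ 20 (mod 24).
(18 + 20) mod 24 = 14.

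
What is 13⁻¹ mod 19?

3

13·3 = 39 = 2·19 + 1, so 13⁻¹ ≡ 3 (mod 19).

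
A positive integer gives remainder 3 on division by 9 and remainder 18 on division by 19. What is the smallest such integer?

Since 19·1 ≡ 1 (mod 9), take x = 18 + 19·((3−18)·1 mod 9) = 18 + 19·3 = 75.
Check: 75 mod 9 = 3, 75 mod 19 = 18.

75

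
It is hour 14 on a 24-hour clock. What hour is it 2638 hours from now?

12

Dividing 2638 by 24 gives quotient 109 and remainder 22.
(14 + 22) mod 24 = 12.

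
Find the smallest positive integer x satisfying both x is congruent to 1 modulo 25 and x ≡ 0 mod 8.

x ≡ 0 (mod 8) gives x ∈ {0, 8, 16, 24, 32, 40, 48, 56, …}.
The first of these with x mod 25 = 1 is 176.

176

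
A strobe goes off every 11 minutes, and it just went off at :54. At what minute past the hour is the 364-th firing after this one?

364·11 = 4004.
4004 = 66·60 + 44, so 4004 mod 60 = 44.
(54 + 44) mod 60 = 38.

38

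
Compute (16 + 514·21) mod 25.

10

514·21 = 10794.
10794 − 431·25 = 19, so 10794 ≡ 19 (mod 25).
(16 + 19) mod 25 = 10.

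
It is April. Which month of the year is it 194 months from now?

June

194 − 16·12 = 2, so 194 ≡ 2 (mod 12).
April + 2 months → June.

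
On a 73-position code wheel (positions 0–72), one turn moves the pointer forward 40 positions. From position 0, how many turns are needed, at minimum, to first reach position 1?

73 = 1·40 + 33
40 = 1·33 + 7
33 = 4·7 + 5
7 = 1·5 + 2
5 = 2·2 + 1
2 = 2·1 + 0
Back-substituting gives 40·42 ≡ 1 (mod 73).

42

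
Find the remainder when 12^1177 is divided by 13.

Successive squares of 12 mod 13: 12^1≡12, 12^2≡1, 12^4≡1, 12^8≡1, 12^16≡1, 12^32≡1, 12^64≡1, 12^128≡1, 12^256≡1, 12^512≡1, 12^1024≡1.
Since 1177 = 1 + 8 + 16 + 128 + 1024 in binary, 12^1177 ≡ 12·1·1·1·1 ≡ 12 (mod 13).

12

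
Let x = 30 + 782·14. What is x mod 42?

782·14 = 10948.
10948 − 260·42 = 28, so 10948 ≡ 28 (mod 42).
(30 + 28) mod 42 = 16.

16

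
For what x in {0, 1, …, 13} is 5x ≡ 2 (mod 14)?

The inverse of 5 mod 14 is 3 (since 5·3 = 15 ≡ 1).
Multiplying both sides by 3: x ≡ 3·2 = 6 ≡ 6 (mod 14).

6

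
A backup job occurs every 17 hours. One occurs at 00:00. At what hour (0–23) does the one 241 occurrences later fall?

241·17 = 4097.
4097 mod 24 = 17 (since 170·24 = 4080).
(0 + 17) mod 24 = 17.

17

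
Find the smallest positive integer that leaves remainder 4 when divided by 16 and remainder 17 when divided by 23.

132

Since 23·7 ≡ 1 (mod 16), take x = 17 + 23·((4−17)·7 mod 16) = 17 + 23·5 = 132.
Check: 132 mod 16 = 4, 132 mod 23 = 17.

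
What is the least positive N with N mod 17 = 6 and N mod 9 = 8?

125

Since 9·2 ≡ 1 (mod 17), take x = 8 + 9·((6−8)·2 mod 17) = 8 + 9·13 = 125.
Check: 125 mod 17 = 6, 125 mod 9 = 8.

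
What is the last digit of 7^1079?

Powers of 7 mod 10 repeat with period 4: 7, 9, 3, 1.
1079 mod 4 = 3, so the last digit matches 7^3 = 3.

3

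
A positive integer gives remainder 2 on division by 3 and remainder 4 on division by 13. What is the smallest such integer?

x ≡ 2 (mod 3) gives x ∈ {2, 5, 8, 11, 14, 17}.
The first of these with x mod 13 = 4 is 17.

17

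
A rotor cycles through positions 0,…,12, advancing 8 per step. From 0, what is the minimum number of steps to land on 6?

4

The inverse of 8 mod 13 is 5 (since 8·5 = 40 ≡ 1).
Multiplying both sides by 5: x ≡ 5·6 = 30 ≡ 4 (mod 13).
Check: 8·4 = 32 = 2·13 + 6.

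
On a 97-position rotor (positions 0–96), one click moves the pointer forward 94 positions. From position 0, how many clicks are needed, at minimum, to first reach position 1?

94·32 = 3008 = 31·97 + 1, so 94⁻¹ ≡ 32 (mod 97).

32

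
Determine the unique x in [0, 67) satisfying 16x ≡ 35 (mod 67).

The inverse of 16 mod 67 is 21 (since 16·21 = 336 ≡ 1).
So x ≡ 21·35 = 735 ≡ 65 (mod 67).
Check: 16·65 = 1040 = 15·67 + 35.

65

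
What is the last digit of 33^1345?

Powers of 3 mod 10 repeat with period 4: 3, 9, 7, 1.
1345 leaves remainder 1 on division by 4, so 33^1345 ends in 3.

3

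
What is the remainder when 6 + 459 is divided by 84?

45

459 mod 84 = 39 (since 5·84 = 420).
(6 + 39) mod 84 = 45.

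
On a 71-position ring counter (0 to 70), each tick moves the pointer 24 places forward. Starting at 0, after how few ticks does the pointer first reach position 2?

24⁻¹ ≡ 3 (mod 71) because 24·3 = 72 = 1·71 + 1.
So x ≡ 3·2 = 6 ≡ 6 (mod 71).

6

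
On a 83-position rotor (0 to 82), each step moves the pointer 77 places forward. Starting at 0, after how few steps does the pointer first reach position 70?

The inverse of 77 mod 83 is 69 (since 77·69 = 5313 ≡ 1).
So x ≡ 69·70 = 4830 ≡ 16 (mod 83).
Check: 77·16 = 1232 = 14·83 + 70.

16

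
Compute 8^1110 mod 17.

4

Square-and-reduce mod 17: 8^1≡8, 8^2≡13, 8^4≡16, 8^8≡1, 8^16≡1, 8^32≡1, 8^64≡1, 8^128≡1, 8^256≡1, 8^512≡1, 8^1024≡1.
Since 1110 = 2 + 4 + 16 + 64 + 1024 in binary, 8^1110 ≡ 13·16·1·1·1 ≡ 4 (mod 17).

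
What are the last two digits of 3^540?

01

By repeated squaring mod 100: 3^1≡3, 3^2≡9, 3^4≡81, 3^8≡61, 3^16≡21, 3^32≡41, 3^64≡81, 3^128≡61, 3^256≡21, 3^512≡41.
540 = 4 + 8 + 16 + 512, so 3^540 ≡ 81·61·21·41 ≡ 1 (mod 100).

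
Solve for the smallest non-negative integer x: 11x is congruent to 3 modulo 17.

The inverse of 11 mod 17 is 14 (since 11·14 = 154 ≡ 1).
Multiplying both sides by 14: x ≡ 14·3 = 42 ≡ 8 (mod 17).
Check: 11·8 = 88 = 5·17 + 3.

8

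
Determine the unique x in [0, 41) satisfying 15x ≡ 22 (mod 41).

37

15⁻¹ ≡ 11 (mod 41) because 15·11 = 165 = 4·41 + 1.
Multiplying both sides by 11: x ≡ 11·22 = 242 ≡ 37 (mod 41).
Check: 15·37 = 555 = 13·41 + 22.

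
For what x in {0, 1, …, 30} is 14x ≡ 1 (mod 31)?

The inverse of 14 mod 31 is 20 (since 14·20 = 280 ≡ 1).
Multiplying both sides by 20: x ≡ 20·1 = 20 ≡ 20 (mod 31).

20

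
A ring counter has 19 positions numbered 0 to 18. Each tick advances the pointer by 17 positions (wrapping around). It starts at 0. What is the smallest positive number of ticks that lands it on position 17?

The inverse of 17 mod 19 is 9 (since 17·9 = 153 ≡ 1).
So x ≡ 9·17 = 153 ≡ 1 (mod 19).
Check: 17·1 = 17 = 0·19 + 17.

1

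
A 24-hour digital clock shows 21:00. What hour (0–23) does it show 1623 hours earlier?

6

1623 − 67·24 = 15, so 1623 ≡ 15 (mod 24).
(21 − 15) mod 24 = 6.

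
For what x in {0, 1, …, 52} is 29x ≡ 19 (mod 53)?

50

29⁻¹ ≡ 11 (mod 53) because 29·11 = 319 = 6·53 + 1.
So x ≡ 11·19 = 209 ≡ 50 (mod 53).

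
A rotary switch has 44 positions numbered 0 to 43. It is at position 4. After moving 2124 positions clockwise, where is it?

16

2124 mod 44 = 12 (since 48·44 = 2112).
(4 + 12) mod 44 = 16.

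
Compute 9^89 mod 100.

89

By repeated squaring mod 100: 9^1≡9, 9^2≡81, 9^4≡61, 9^8≡21, 9^16≡41, 9^32≡81, 9^64≡61.
Since 89 = 1 + 8 + 16 + 64 in binary, 9^89 ≡ 9·21·41·61 ≡ 89 (mod 100).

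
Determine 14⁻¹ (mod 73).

73 = 5·14 + 3
14 = 4·3 + 2
3 = 1·2 + 1
2 = 2·1 + 0
Back-substituting gives 14·47 ≡ 1 (mod 73).

47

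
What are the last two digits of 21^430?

01

Successive squares of 21 mod 100: 21^1≡21, 21^2≡41, 21^4≡81, 21^8≡61, 21^16≡21, 21^32≡41, 21^64≡81, 21^128≡61, 21^256≡21.
Since 430 = 2 + 4 + 8 + 32 + 128 + 256 in binary, 21^430 ≡ 41·81·61·41·61·21 ≡ 1 (mod 100).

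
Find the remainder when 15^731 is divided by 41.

By repeated squaring mod 41: 15^1≡15, 15^2≡20, 15^4≡31, 15^8≡18, 15^16≡37, 15^32≡16, 15^64≡10, 15^128≡18, 15^256≡37, 15^512≡16.
731 = 1 + 2 + 8 + 16 + 64 + 128 + 512, so 15^731 ≡ 15·20·18·37·10·18·16 ≡ 29 (mod 41).

29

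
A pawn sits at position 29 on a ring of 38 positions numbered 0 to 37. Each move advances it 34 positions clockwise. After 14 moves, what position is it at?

14·34 = 476.
Dividing 476 by 38 gives quotient 12 and remainder 20.
(29 + 20) mod 38 = 11.

11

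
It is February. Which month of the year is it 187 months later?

187 = 15·12 + 7, so 187 mod 12 = 7.
February + 7 months → September.

September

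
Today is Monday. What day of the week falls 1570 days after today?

Dividing 1570 by 7 gives quotient 224 and remainder 2.
Monday + 2 days → Wednesday.

Wednesday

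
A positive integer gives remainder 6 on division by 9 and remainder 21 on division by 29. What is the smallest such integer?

Since 29·5 ≡ 1 (mod 9), take x = 21 + 29·((6−21)·5 mod 9) = 21 + 29·6 = 195.
Check: 195 mod 9 = 6, 195 mod 29 = 21.

195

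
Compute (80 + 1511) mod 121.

18

Dividing 1511 by 121 gives quotient 12 and remainder 59.
(80 + 59) mod 121 = 18.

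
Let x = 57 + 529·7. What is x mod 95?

55

529·7 = 3703.
3703 mod 95 = 93 (since 38·95 = 3610).
(57 + 93) mod 95 = 55.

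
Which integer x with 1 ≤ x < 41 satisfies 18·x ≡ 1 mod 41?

16

18·16 = 288 = 7·41 + 1, so 18⁻¹ ≡ 16 (mod 41).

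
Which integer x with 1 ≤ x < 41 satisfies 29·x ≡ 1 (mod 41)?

29·17 = 493 = 12·41 + 1, so 29⁻¹ ≡ 17 (mod 41).

17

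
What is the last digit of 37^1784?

Last digits of 7^n: 7, 9, 3, 1 (period 4).
1784 leaves remainder 0 on division by 4, so 37^1784 ends in 1.

1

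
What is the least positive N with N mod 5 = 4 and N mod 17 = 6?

x ≡ 4 (mod 5) gives x ∈ {4, 9, 14, 19, 24, 29, 34, 39, …}.
The first of these with x mod 17 = 6 is 74.

74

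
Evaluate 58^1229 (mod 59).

Square-and-reduce mod 59: 58^1≡58, 58^2≡1, 58^4≡1, 58^8≡1, 58^16≡1, 58^32≡1, 58^64≡1, 58^128≡1, 58^256≡1, 58^512≡1, 58^1024≡1.
1229 = 1 + 4 + 8 + 64 + 128 + 1024, so 58^1229 ≡ 58·1·1·1·1·1 ≡ 58 (mod 59).

58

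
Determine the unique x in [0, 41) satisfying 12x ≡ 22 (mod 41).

36

12⁻¹ ≡ 24 (mod 41) because 12·24 = 288 = 7·41 + 1.
Multiplying both sides by 24: x ≡ 24·22 = 528 ≡ 36 (mod 41).
Check: 12·36 = 432 = 10·41 + 22.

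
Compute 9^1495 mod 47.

1

Square-and-reduce mod 47: 9^1≡9, 9^2≡34, 9^4≡28, 9^8≡32, 9^16≡37, 9^32≡6, 9^64≡36, 9^128≡27, 9^256≡24, 9^512≡12, 9^1024≡3.
1495 = 1 + 2 + 4 + 16 + 64 + 128 + 256 + 1024, so 9^1495 ≡ 9·34·28·37·36·27·24·3 ≡ 1 (mod 47).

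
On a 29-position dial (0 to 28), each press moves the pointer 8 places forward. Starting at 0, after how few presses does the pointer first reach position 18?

The inverse of 8 mod 29 is 11 (since 8·11 = 88 ≡ 1).
Multiplying both sides by 11: x ≡ 11·18 = 198 ≡ 24 (mod 29).

24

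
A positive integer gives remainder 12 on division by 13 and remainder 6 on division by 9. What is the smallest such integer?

x ≡ 6 (mod 9) gives x ∈ {6, 15, 24, 33, 42, 51}.
The first of these with x mod 13 = 12 is 51.

51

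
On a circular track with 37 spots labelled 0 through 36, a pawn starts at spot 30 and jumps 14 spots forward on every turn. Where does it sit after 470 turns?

24

470·14 = 6580.
6580 mod 37 = 31 (since 177·37 = 6549).
(30 + 31) mod 37 = 24.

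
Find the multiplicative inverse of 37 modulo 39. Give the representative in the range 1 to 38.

19

37·19 = 703 = 18·39 + 1, so 37⁻¹ ≡ 19 (mod 39).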